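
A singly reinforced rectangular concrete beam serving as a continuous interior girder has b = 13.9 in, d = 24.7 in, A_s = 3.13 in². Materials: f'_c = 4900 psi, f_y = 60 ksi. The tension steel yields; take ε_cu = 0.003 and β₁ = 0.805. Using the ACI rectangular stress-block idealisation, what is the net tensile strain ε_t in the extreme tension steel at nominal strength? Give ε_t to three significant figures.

a = A_s f_y/(0.85 f'_c b) = 3.244 in.
β₁ = 0.805, so c = a/β₁ = 3.244/0.805 = 4.030 in.
From the linear strain diagram with ε_cu = 0.003: ε_t = 0.003 (d − c)/c = 0.003 × (24.7 − 4.030)/4.030 = 0.0154.
Since ε_t ≥ 0.005, the section is tension-controlled.

ε_t ≈ 0.0154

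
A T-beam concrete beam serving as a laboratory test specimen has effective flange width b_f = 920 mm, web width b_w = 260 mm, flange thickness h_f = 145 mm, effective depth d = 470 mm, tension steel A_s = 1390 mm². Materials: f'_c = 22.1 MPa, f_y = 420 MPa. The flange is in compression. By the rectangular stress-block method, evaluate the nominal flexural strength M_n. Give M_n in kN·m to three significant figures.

Tension: T = A_s f_y = 1390 × 420 = 583800 N.
Try a within the flange: a = T/(0.85 f'_c b_f) = 583800/(0.85 × 22.1 × 920) = 33.78 mm.
Since a = 33.78 ≤ h_f = 145 mm, the stress block lies entirely in the flange; analyse as a rectangular beam of width b_f.
M_n = T(d − a/2) = 583800 × (470 − 16.89) = 264.53 × 10⁶ N·mm.
M_n = 264.53 kN·m.

M_n ≈ 265 kN·m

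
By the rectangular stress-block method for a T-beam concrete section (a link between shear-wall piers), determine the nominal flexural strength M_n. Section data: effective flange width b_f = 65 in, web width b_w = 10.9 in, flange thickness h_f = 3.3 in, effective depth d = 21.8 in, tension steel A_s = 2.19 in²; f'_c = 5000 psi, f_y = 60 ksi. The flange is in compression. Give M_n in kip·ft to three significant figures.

M_n ≈ 236 kip·ft

Tension: T = A_s f_y = 2.19 × 60 = 131.4 kips.
Try a within the flange: a = T/(0.85 f'_c b_f) = 131.4/(0.85 × 5 × 65) = 0.476 in.
Since a = 0.476 ≤ h_f = 3.3 in, the stress block lies entirely in the flange; analyse as a rectangular beam of width b_f.
M_n = T(d − a/2) = 131.4 × (21.8 − 0.238) = 2833.2 kip·in.
M_n = 2833.2/12 = 236.10 kip·ft.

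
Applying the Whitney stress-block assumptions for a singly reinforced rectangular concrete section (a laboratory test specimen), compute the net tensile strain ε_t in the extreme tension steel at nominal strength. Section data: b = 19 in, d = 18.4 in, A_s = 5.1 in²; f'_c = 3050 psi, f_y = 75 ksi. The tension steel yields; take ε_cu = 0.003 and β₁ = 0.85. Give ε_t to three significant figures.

a = A_s f_y/(0.85 f'_c b) = 7.765 in.
β₁ = 0.85, so c = a/β₁ = 7.765/0.85 = 9.135 in.
From the linear strain diagram with ε_cu = 0.003: ε_t = 0.003 (d − c)/c = 0.003 × (18.4 − 9.135)/9.135 = 0.00304.
ε_t < 0.004 — the section is over-reinforced for flexure under ACI limits.

ε_t ≈ 0.00304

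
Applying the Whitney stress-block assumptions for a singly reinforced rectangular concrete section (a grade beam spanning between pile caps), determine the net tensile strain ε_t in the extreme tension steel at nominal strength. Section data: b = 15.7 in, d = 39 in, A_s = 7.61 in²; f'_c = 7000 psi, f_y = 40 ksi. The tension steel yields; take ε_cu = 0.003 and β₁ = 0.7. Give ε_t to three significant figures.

a = A_s f_y/(0.85 f'_c b) = 3.259 in.
β₁ = 0.7, so c = a/β₁ = 3.259/0.7 = 4.656 in.
From the linear strain diagram with ε_cu = 0.003: ε_t = 0.003 (d − c)/c = 0.003 × (39 − 4.656)/4.656 = 0.0221.
Since ε_t ≥ 0.005, the section is tension-controlled.

ε_t ≈ 0.0221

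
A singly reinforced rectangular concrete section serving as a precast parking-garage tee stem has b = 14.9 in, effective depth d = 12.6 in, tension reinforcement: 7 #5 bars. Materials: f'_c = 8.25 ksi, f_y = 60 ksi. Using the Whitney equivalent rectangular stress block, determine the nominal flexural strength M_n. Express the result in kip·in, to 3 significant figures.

A_s = 7 × 0.31 = 2.17 in².
T = A_s f_y = 2.17 × 60 = 130.2 kips.
a = T/(0.85 f'_c b) = 130.2/(0.85 × 8.25 × 14.9) = 1.246 in.
M_n = T(d − a/2) = 130.2 × (12.6 − 0.623) = 1559.4 kip·in.

M_n ≈ 1560 kip·in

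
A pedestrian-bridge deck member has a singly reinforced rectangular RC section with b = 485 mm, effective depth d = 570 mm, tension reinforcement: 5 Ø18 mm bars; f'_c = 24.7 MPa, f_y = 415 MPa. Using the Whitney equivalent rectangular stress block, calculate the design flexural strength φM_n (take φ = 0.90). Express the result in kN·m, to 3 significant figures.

φM_n ≈ 258 kN·m

A_s = 5 × 254 = 1270 mm².
T = A_s f_y = 1270 × 415 = 527050 N = 527.05 kN.
From C = T: a = T/(0.85 f'_c b) = 527050/(0.85 × 24.7 × 485) = 51.76 mm.
M_n = T(d − a/2) = 527.05 kN × (570 − 25.88) mm = 286.78 kN·m.
φM_n = 0.90 × 286.78 = 258.10 kN·m.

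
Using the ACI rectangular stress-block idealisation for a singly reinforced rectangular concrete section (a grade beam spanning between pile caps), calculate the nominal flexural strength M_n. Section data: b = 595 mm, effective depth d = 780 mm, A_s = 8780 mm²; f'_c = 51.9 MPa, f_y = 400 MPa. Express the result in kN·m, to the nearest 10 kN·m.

M_n ≈ 2500 kN·m

T = A_s f_y = 8780 × 400 = 3512000 N = 3512 kN.
From C = T: a = T/(0.85 f'_c b) = 3512000/(0.85 × 51.9 × 595) = 133.80 mm.
M_n = T(d − a/2) = 3512 kN × (780 − 66.9) mm = 2504.41 kN·m.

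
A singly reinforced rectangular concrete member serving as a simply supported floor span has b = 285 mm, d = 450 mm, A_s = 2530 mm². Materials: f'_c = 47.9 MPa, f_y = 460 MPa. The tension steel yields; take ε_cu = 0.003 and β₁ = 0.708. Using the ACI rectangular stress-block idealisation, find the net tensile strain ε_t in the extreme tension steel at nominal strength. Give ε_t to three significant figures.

ε_t ≈ 0.00653

a = A_s f_y/(0.85 f'_c b) = 100.29 mm.
β₁ = 0.708, so c = a/β₁ = 100.29/0.708 = 141.65 mm.
From the linear strain diagram with ε_cu = 0.003: ε_t = 0.003 (d − c)/c = 0.003 × (450 − 141.65)/141.65 = 0.00653.
Since ε_t ≥ 0.005, the section is tension-controlled.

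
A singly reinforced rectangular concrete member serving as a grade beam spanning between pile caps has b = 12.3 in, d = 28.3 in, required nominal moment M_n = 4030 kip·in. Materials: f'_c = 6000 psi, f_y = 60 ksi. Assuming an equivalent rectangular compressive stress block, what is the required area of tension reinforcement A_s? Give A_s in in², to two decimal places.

From M_n = 0.85 f'_c a b (d − a/2):
a = d − √(d² − 2M_n/(0.85 f'_c b)) = 28.3 − √(28.3² − 2 × 4030/(0.85 × 6 × 12.3)) = 2.369 in.
A_s = 0.85 f'_c a b / f_y = 0.85 × 6 × 2.369 × 12.3 / 60 = 2.477 in².

A_s ≈ 2.48 in²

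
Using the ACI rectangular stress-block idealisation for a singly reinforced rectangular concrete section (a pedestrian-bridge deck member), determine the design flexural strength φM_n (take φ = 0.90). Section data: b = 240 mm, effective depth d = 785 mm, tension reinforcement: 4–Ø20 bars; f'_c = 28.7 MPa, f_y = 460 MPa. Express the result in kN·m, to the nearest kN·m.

φM_n ≈ 383 kN·m

A_s = 4 × 314 = 1256 mm².
T = A_s f_y = 1256 × 460 = 577760 N = 577.76 kN.
From C = T: a = T/(0.85 f'_c b) = 577760/(0.85 × 28.7 × 240) = 98.68 mm.
M_n = T(d − a/2) = 577.76 kN × (785 − 49.34) mm = 425.03 kN·m.
φM_n = 0.90 × 425.03 = 382.53 kN·m.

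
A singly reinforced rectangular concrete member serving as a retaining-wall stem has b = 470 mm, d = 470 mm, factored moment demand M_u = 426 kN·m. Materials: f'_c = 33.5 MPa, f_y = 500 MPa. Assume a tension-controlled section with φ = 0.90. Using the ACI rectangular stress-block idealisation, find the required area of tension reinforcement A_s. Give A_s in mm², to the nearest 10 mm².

M_n = M_u/φ = 426/0.90 = 473.333 kN·m.
With M_n = 0.85 f'_c a b (d − a/2), solve the quadratic for a:
a = d − √(d² − 2M_n/(0.85 f'_c b)) = 470 − √(470² − 2 × 473.333×10⁶/(0.85 × 33.5 × 470)) = 82.49 mm.
A_s = 0.85 f'_c a b / f_y = 0.85 × 33.5 × 82.49 × 470 / 500 = 2208.0 mm².

A_s ≈ 2210 mm²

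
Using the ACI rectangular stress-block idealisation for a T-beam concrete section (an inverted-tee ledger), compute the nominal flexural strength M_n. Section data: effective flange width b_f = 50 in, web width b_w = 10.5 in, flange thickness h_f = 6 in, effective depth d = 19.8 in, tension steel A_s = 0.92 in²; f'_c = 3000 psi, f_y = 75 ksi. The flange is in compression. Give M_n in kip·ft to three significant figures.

Tension: T = A_s f_y = 0.92 × 75 = 69 kips.
Try a within the flange: a = T/(0.85 f'_c b_f) = 69/(0.85 × 3 × 50) = 0.541 in.
Since a = 0.541 ≤ h_f = 6 in, the stress block lies entirely in the flange; analyse as a rectangular beam of width b_f.
M_n = T(d − a/2) = 69 × (19.8 − 0.2705) = 1347.5 kip·in.
M_n = 1347.5/12 = 112.29 kip·ft.

M_n ≈ 112 kip·ft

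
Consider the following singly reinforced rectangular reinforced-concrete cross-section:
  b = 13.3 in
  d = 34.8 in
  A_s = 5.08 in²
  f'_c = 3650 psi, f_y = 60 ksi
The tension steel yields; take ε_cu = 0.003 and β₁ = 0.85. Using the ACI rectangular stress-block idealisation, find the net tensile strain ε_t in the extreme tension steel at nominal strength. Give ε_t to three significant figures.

a = A_s f_y/(0.85 f'_c b) = 7.387 in.
β₁ = 0.85, so c = a/β₁ = 7.387/0.85 = 8.691 in.
From the linear strain diagram with ε_cu = 0.003: ε_t = 0.003 (d − c)/c = 0.003 × (34.8 − 8.691)/8.691 = 0.00901.
Since ε_t ≥ 0.005, the section is tension-controlled.

ε_t ≈ 0.00901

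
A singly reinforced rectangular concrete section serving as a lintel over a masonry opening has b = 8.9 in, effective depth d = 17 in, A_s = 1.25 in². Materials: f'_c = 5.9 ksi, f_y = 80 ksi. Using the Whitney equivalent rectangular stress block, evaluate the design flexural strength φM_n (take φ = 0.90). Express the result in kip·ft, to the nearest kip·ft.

φM_n ≈ 119 kip·ft

T = A_s f_y = 1.25 × 80 = 100 kips.
a = T/(0.85 f'_c b) = 100/(0.85 × 5.9 × 8.9) = 2.240 in.
M_n = T(d − a/2) = 100 × (17 − 1.12) = 1588.0 kip·in = 1588.0/12 = 132.33 kip·ft.
φM_n = 0.90 × 132.33 = 119.10 kip·ft.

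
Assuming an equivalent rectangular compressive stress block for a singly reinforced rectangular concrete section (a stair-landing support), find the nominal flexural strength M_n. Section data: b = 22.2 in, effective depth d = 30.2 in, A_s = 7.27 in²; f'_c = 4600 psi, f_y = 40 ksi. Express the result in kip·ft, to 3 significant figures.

T = A_s f_y = 7.27 × 40 = 290.8 kips.
a = T/(0.85 f'_c b) = 290.8/(0.85 × 4.6 × 22.2) = 3.350 in.
M_n = T(d − a/2) = 290.8 × (30.2 − 1.675) = 8295.1 kip·in = 8295.1/12 = 691.26 kip·ft.

M_n ≈ 691 kip·ft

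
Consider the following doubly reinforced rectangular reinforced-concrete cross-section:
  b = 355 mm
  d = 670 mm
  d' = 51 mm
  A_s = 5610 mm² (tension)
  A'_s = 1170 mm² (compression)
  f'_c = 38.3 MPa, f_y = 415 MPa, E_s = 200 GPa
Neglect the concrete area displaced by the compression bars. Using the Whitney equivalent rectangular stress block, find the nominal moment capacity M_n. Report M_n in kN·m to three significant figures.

Assume both tension and compression steel yield.
Net tension couple steel: A_s − A'_s = 4440 mm².
a = (A_s − A'_s) f_y / (0.85 f'_c b) = 1842600/(0.85 × 38.3 × 355) = 159.44 mm.
c = a/β₁ = 159.44/0.776 = 205.46 mm; ε'_s = 0.003(c − d')/c = 0.0023 ≥ f_y/E_s = 0.0021, so compression steel does yield.
M_n = (A_s − A'_s) f_y (d − a/2) + A'_s f_y (d − d') = [1842600 × (670 − 79.72) + 485550 × (670 − 51)] × 10⁻⁶ = 1087.65 + 300.56 = 1388.21 kN·m.

M_n ≈ 1390 kN·m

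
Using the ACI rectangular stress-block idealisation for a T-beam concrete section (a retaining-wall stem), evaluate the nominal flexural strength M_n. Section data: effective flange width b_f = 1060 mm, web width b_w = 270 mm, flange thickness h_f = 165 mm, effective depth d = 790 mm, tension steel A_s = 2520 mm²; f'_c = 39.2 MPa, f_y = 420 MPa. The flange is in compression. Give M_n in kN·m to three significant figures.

Tension: T = A_s f_y = 2520 × 420 = 1058400 N.
Try a within the flange: a = T/(0.85 f'_c b_f) = 1058400/(0.85 × 39.2 × 1060) = 29.97 mm.
Since a = 29.97 ≤ h_f = 165 mm, the stress block lies entirely in the flange; analyse as a rectangular beam of width b_f.
M_n = T(d − a/2) = 1058400 × (790 − 14.985) = 820.28 × 10⁶ N·mm.
M_n = 820.28 kN·m.

M_n ≈ 820 kN·m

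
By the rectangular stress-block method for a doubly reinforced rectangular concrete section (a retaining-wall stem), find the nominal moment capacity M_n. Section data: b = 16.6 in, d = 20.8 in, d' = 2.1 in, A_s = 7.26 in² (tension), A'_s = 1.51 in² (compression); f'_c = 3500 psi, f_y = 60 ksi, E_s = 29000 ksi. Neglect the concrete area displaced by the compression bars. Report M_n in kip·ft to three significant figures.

Assume both steels yield.
a = (A_s − A'_s) f_y/(0.85 f'_c b) = (7.26 − 1.51) × 60/(0.85 × 3.5 × 16.6) = 6.986 in.
c = a/β₁ = 6.986/0.85 = 8.219 in; ε'_s = 0.003(c − d')/c = 0.0022 ≥ ε_y = 0.0021, so the compression steel yields.
M_n = (A_s − A'_s) f_y (d − a/2) + A'_s f_y (d − d') = 345 × (20.8 − 3.493) + 90.6 × (20.8 − 2.1) = 5970.9 + 1694.2 = 7665.1 kip·in = 7665.1/12 = 638.76 kip·ft.

M_n ≈ 639 kip·ft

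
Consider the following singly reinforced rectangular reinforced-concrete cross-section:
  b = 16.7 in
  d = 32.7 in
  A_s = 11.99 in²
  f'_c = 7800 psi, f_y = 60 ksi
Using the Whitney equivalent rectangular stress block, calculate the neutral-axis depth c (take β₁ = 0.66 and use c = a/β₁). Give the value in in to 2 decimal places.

T = A_s f_y = 11.99 × 60 = 719.4 kips.
a = T/(0.85 f'_c b) = 719.4/(0.85 × 7.8 × 16.7) = 6.4974 in.
With β₁ = 0.66, c = a/β₁ = 6.4974/0.66 = 9.84 in.

c ≈ 9.84 in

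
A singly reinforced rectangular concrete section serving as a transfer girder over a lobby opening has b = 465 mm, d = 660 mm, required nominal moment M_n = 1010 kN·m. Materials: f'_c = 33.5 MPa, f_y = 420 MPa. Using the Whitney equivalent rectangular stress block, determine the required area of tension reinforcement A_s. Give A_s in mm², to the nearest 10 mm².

A_s ≈ 4030 mm²

With M_n = 0.85 f'_c a b (d − a/2), solve the quadratic for a:
a = d − √(d² − 2M_n/(0.85 f'_c b)) = 660 − √(660² − 2 × 1010×10⁶/(0.85 × 33.5 × 465)) = 127.98 mm.
A_s = 0.85 f'_c a b / f_y = 0.85 × 33.5 × 127.98 × 465 / 420 = 4034.7 mm².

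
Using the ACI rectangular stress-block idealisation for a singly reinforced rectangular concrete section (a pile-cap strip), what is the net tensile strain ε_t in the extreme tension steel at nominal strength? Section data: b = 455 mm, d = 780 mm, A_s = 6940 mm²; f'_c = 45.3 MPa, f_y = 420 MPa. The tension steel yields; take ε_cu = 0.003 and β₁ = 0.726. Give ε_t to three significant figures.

a = A_s f_y/(0.85 f'_c b) = 166.37 mm.
β₁ = 0.726, so c = a/β₁ = 166.37/0.726 = 229.16 mm.
From the linear strain diagram with ε_cu = 0.003: ε_t = 0.003 (d − c)/c = 0.003 × (780 − 229.16)/229.16 = 0.00721.
Since ε_t ≥ 0.005, the section is tension-controlled.

ε_t ≈ 0.00721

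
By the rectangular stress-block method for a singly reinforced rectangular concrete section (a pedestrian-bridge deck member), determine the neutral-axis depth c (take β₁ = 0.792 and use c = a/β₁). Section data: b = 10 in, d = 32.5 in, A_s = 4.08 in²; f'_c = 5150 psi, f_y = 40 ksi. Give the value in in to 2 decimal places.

T = A_s f_y = 4.08 × 40 = 163.2 kips.
a = T/(0.85 f'_c b) = 163.2/(0.85 × 5.15 × 10) = 3.7282 in.
With β₁ = 0.792, c = a/β₁ = 3.7282/0.792 = 4.71 in.

c ≈ 4.71 in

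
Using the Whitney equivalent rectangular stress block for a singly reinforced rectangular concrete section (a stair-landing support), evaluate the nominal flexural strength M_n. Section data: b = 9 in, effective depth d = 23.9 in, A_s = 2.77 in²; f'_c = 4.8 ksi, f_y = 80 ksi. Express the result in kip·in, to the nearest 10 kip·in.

T = A_s f_y = 2.77 × 80 = 221.6 kips.
a = T/(0.85 f'_c b) = 221.6/(0.85 × 4.8 × 9) = 6.035 in.
M_n = T(d − a/2) = 221.6 × (23.9 − 3.0175) = 4627.6 kip·in.

M_n ≈ 4630 kip·in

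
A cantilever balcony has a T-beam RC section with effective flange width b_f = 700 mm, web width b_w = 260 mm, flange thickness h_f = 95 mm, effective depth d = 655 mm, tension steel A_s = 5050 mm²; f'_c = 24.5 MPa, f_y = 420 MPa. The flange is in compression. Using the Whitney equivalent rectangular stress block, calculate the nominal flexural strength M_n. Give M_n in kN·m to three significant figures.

M_n ≈ 1200 kN·m

Tension: T = A_s f_y = 5050 × 420 = 2121000 N.
Try a within the flange: a = T/(0.85 f'_c b_f) = 2121000/(0.85 × 24.5 × 700) = 145.50 mm.
a = 145.50 > h_f = 95 mm: the block extends into the web. Split into flange-overhang and web parts.
C_f = 0.85 f'_c (b_f − b_w) h_f = 0.85 × 24.5 × (700 − 260) × 95 = 870485 N.
Remaining web compression depth: a_w = (T − C_f)/(0.85 f'_c b_w) = (2121000 − 870485)/(0.85 × 24.5 × 260) = 230.96 mm.
M_n = C_f(d − h_f/2) + (T − C_f)(d − a_w/2) = 870485 × (655 − 47.5) + 1250515 × (655 − 115.48) = 528.82 + 674.68 = 1203.50 × 10⁶ N·mm.
M_n = 1203.50 kN·m.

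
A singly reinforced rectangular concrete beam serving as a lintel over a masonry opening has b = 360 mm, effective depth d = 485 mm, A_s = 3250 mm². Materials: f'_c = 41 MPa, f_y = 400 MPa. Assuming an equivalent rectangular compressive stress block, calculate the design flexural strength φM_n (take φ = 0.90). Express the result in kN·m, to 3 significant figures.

T = A_s f_y = 3250 × 400 = 1300000 N = 1300 kN.
From C = T: a = T/(0.85 f'_c b) = 1300000/(0.85 × 41 × 360) = 103.62 mm.
M_n = T(d − a/2) = 1300 kN × (485 − 51.81) mm = 563.15 kN·m.
φM_n = 0.90 × 563.15 = 506.84 kN·m.

φM_n ≈ 507 kN·m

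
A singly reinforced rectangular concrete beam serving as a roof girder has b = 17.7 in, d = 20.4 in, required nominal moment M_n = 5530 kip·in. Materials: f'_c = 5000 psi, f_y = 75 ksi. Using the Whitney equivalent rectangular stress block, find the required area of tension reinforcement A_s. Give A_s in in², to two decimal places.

A_s ≈ 4.01 in²

From M_n = 0.85 f'_c a b (d − a/2):
a = d − √(d² − 2M_n/(0.85 f'_c b)) = 20.4 − √(20.4² − 2 × 5530/(0.85 × 5 × 17.7)) = 3.995 in.
A_s = 0.85 f'_c a b / f_y = 0.85 × 5 × 3.995 × 17.7 / 75 = 4.007 in².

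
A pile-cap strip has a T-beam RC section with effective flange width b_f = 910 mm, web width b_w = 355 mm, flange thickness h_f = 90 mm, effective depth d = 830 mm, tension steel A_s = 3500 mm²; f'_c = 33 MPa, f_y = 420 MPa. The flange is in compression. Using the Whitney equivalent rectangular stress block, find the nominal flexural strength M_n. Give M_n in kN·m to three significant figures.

Tension: T = A_s f_y = 3500 × 420 = 1470000 N.
Try a within the flange: a = T/(0.85 f'_c b_f) = 1470000/(0.85 × 33 × 910) = 57.59 mm.
Since a = 57.59 ≤ h_f = 90 mm, the stress block lies entirely in the flange; analyse as a rectangular beam of width b_f.
M_n = T(d − a/2) = 1470000 × (830 − 28.795) = 1177.77 × 10⁶ N·mm.
M_n = 1177.77 kN·m.

M_n ≈ 1180 kN·m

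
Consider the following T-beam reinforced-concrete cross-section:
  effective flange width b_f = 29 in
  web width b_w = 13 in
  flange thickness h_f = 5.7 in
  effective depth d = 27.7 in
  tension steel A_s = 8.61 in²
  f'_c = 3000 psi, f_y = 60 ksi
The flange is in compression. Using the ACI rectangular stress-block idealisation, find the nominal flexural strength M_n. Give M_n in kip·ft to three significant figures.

M_n ≈ 1040 kip·ft

Tension: T = A_s f_y = 8.61 × 60 = 516.6 kips.
Try a within the flange: a = T/(0.85 f'_c b_f) = 516.6/(0.85 × 3 × 29) = 6.986 in.
a = 6.986 > h_f = 5.7 in: the block extends into the web. Split into flange-overhang and web parts.
C_f = 0.85 f'_c (b_f − b_w) h_f = 0.85 × 3 × (29 − 13) × 5.7 = 232.6 kips.
Remaining web compression depth: a_w = (T − C_f)/(0.85 f'_c b_w) = (516.6 − 232.6)/(0.85 × 3 × 13) = 8.567 in.
M_n = C_f(d − h_f/2) + (T − C_f)(d − a_w/2) = 232.6 × (27.7 − 2.85) + 284 × (27.7 − 4.2835) = 5780.1 + 6650.3 = 12430.4 kip·in.
M_n = 12430.4/12 = 1035.87 kip·ft.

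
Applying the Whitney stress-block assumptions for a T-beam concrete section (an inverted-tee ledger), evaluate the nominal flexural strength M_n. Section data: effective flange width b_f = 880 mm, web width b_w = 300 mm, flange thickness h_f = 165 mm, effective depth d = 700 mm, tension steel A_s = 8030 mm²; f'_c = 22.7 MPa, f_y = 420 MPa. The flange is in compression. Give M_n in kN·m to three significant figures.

Tension: T = A_s f_y = 8030 × 420 = 3372600 N.
Try a within the flange: a = T/(0.85 f'_c b_f) = 3372600/(0.85 × 22.7 × 880) = 198.63 mm.
a = 198.63 > h_f = 165 mm: the block extends into the web. Split into flange-overhang and web parts.
C_f = 0.85 f'_c (b_f − b_w) h_f = 0.85 × 22.7 × (880 − 300) × 165 = 1846532 N.
Remaining web compression depth: a_w = (T − C_f)/(0.85 f'_c b_w) = (3372600 − 1846532)/(0.85 × 22.7 × 300) = 263.64 mm.
M_n = C_f(d − h_f/2) + (T − C_f)(d − a_w/2) = 1846532 × (700 − 82.5) + 1526068 × (700 − 131.82) = 1140.23 + 867.08 = 2007.31 × 10⁶ N·mm.
M_n = 2007.31 kN·m.

M_n ≈ 2010 kN·m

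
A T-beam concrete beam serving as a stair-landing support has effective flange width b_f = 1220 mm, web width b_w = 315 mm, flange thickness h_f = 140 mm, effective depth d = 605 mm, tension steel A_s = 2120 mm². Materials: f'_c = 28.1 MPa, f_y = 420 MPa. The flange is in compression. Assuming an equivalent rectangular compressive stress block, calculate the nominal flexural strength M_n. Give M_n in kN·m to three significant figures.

Tension: T = A_s f_y = 2120 × 420 = 890400 N.
Try a within the flange: a = T/(0.85 f'_c b_f) = 890400/(0.85 × 28.1 × 1220) = 30.56 mm.
Since a = 30.56 ≤ h_f = 140 mm, the stress block lies entirely in the flange; analyse as a rectangular beam of width b_f.
M_n = T(d − a/2) = 890400 × (605 − 15.28) = 525.09 × 10⁶ N·mm.
M_n = 525.09 kN·m.

M_n ≈ 525 kN·m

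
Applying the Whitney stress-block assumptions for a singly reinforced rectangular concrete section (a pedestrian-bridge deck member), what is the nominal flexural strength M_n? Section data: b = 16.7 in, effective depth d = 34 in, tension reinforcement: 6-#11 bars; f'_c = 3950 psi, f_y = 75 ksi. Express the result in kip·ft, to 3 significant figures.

M_n ≈ 1620 kip·ft

A_s = 6 × 1.56 = 9.36 in².
T = A_s f_y = 9.36 × 75 = 702 kips.
a = T/(0.85 f'_c b) = 702/(0.85 × 3.95 × 16.7) = 12.520 in.
M_n = T(d − a/2) = 702 × (34 − 6.26) = 19473.5 kip·in = 19473.5/12 = 1622.79 kip·ft.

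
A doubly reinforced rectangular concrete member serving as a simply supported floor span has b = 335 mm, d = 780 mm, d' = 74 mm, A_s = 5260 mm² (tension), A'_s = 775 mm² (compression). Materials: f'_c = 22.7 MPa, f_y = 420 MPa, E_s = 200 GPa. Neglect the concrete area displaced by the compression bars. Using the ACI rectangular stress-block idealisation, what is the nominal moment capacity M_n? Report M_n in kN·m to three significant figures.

Assume both tension and compression steel yield.
Net tension couple steel: A_s − A'_s = 4485 mm².
a = (A_s − A'_s) f_y / (0.85 f'_c b) = 1883700/(0.85 × 22.7 × 335) = 291.42 mm.
c = a/β₁ = 291.42/0.85 = 342.85 mm; ε'_s = 0.003(c − d')/c = 0.0024 ≥ f_y/E_s = 0.0021, so compression steel does yield.
M_n = (A_s − A'_s) f_y (d − a/2) + A'_s f_y (d − d') = [1883700 × (780 − 145.71) + 325500 × (780 − 74)] × 10⁻⁶ = 1194.81 + 229.80 = 1424.61 kN·m.

M_n ≈ 1420 kN·m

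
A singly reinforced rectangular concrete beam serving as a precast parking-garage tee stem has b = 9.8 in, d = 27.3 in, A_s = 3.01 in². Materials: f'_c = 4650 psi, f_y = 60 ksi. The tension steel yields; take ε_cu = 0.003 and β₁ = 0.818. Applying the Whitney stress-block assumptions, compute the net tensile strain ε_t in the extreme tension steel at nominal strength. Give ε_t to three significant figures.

ε_t ≈ 0.0114

a = A_s f_y/(0.85 f'_c b) = 4.663 in.
β₁ = 0.818, so c = a/β₁ = 4.663/0.818 = 5.700 in.
From the linear strain diagram with ε_cu = 0.003: ε_t = 0.003 (d − c)/c = 0.003 × (27.3 − 5.700)/5.700 = 0.0114.
Since ε_t ≥ 0.005, the section is tension-controlled.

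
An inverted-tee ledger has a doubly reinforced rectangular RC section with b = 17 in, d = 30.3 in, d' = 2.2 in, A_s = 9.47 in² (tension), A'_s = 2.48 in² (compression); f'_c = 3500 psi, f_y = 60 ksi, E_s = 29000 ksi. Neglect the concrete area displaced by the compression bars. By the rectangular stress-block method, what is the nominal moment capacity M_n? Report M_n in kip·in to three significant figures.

M_n ≈ 15200 kip·in

Assume both steels yield.
a = (A_s − A'_s) f_y/(0.85 f'_c b) = (9.47 − 2.48) × 60/(0.85 × 3.5 × 17) = 8.293 in.
c = a/β₁ = 8.293/0.85 = 9.756 in; ε'_s = 0.003(c − d')/c = 0.0023 ≥ ε_y = 0.0021, so the compression steel yields.
M_n = (A_s − A'_s) f_y (d − a/2) + A'_s f_y (d − d') = 419.4 × (30.3 − 4.1465) + 148.8 × (30.3 − 2.2) = 10968.8 + 4181.3 = 15150.1 kip·in.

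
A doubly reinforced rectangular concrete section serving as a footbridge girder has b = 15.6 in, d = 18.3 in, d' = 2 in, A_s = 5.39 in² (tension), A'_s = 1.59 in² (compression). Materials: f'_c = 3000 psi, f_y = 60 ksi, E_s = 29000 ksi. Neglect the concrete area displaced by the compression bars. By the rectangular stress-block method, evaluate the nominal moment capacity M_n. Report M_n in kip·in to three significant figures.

Assume both steels yield.
a = (A_s − A'_s) f_y/(0.85 f'_c b) = (5.39 − 1.59) × 60/(0.85 × 3 × 15.6) = 5.732 in.
c = a/β₁ = 5.732/0.85 = 6.744 in; ε'_s = 0.003(c − d')/c = 0.0021 ≥ ε_y = 0.0021, so the compression steel yields.
M_n = (A_s − A'_s) f_y (d − a/2) + A'_s f_y (d − d') = 228 × (18.3 − 2.866) + 95.4 × (18.3 − 2) = 3519.0 + 1555.0 = 5074.0 kip·in.

M_n ≈ 5070 kip·in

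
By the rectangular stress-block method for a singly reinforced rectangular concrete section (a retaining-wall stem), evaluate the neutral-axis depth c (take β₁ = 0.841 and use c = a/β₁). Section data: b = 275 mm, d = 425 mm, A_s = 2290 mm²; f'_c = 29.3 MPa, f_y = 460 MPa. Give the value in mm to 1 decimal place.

c ≈ 182.9 mm

T = A_s f_y = 2290 × 460 = 1053400 N = 1053.4 kN.
Setting C = 0.85 f'_c a b equal to T: a = 1053400/(0.85 × 29.3 × 275) = 153.806 mm.
With β₁ = 0.841, c = a/β₁ = 153.806/0.841 = 182.9 mm.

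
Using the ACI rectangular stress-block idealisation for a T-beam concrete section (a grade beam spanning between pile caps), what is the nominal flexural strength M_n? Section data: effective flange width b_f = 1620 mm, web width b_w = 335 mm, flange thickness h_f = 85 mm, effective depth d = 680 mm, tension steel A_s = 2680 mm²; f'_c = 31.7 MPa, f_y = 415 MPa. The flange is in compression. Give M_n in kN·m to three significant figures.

M_n ≈ 742 kN·m

Tension: T = A_s f_y = 2680 × 415 = 1112200 N.
Try a within the flange: a = T/(0.85 f'_c b_f) = 1112200/(0.85 × 31.7 × 1620) = 25.48 mm.
Since a = 25.48 ≤ h_f = 85 mm, the stress block lies entirely in the flange; analyse as a rectangular beam of width b_f.
M_n = T(d − a/2) = 1112200 × (680 − 12.74) = 742.13 × 10⁶ N·mm.
M_n = 742.13 kN·m.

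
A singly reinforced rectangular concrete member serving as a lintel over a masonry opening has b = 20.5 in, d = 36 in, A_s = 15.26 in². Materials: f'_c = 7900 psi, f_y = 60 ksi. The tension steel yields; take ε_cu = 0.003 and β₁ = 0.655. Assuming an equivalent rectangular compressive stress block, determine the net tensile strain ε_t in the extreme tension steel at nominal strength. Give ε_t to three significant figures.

a = A_s f_y/(0.85 f'_c b) = 6.651 in.
β₁ = 0.655, so c = a/β₁ = 6.651/0.655 = 10.154 in.
From the linear strain diagram with ε_cu = 0.003: ε_t = 0.003 (d − c)/c = 0.003 × (36 − 10.154)/10.154 = 0.00764.
Since ε_t ≥ 0.005, the section is tension-controlled.

ε_t ≈ 0.00764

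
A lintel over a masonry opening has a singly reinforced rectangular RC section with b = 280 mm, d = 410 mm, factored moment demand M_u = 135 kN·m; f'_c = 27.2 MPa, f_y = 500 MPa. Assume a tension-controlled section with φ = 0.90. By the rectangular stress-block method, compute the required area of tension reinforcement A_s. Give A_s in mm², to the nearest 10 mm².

M_n = M_u/φ = 135/0.90 = 150 kN·m.
With M_n = 0.85 f'_c a b (d − a/2), solve the quadratic for a:
a = d − √(d² − 2M_n/(0.85 f'_c b)) = 410 − √(410² − 2 × 150×10⁶/(0.85 × 27.2 × 280)) = 61.06 mm.
A_s = 0.85 f'_c a b / f_y = 0.85 × 27.2 × 61.06 × 280 / 500 = 790.6 mm².

A_s ≈ 790 mm²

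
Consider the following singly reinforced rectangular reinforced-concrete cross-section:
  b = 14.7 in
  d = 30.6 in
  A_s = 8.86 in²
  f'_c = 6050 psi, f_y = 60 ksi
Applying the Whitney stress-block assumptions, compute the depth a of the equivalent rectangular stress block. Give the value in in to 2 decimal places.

a ≈ 7.03 in

T = A_s f_y = 8.86 × 60 = 531.6 kips.
a = T/(0.85 f'_c b) = 531.6/(0.85 × 6.05 × 14.7) = 7.03 in.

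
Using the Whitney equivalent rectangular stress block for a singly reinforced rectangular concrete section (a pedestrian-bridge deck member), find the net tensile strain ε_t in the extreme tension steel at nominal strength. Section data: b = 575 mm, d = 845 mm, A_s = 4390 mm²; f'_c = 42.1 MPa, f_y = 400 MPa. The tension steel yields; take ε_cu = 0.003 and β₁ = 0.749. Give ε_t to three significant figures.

ε_t ≈ 0.0192

a = A_s f_y/(0.85 f'_c b) = 85.34 mm.
β₁ = 0.749, so c = a/β₁ = 85.34/0.749 = 113.94 mm.
From the linear strain diagram with ε_cu = 0.003: ε_t = 0.003 (d − c)/c = 0.003 × (845 − 113.94)/113.94 = 0.0192.
Since ε_t ≥ 0.005, the section is tension-controlled.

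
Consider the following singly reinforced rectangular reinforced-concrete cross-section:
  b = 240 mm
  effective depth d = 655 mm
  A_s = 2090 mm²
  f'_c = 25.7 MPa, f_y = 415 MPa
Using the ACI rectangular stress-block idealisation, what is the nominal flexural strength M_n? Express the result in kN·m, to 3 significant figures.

M_n ≈ 496 kN·m

T = A_s f_y = 2090 × 415 = 867350 N = 867.35 kN.
From C = T: a = T/(0.85 f'_c b) = 867350/(0.85 × 25.7 × 240) = 165.44 mm.
M_n = T(d − a/2) = 867.35 kN × (655 − 82.72) mm = 496.37 kN·m.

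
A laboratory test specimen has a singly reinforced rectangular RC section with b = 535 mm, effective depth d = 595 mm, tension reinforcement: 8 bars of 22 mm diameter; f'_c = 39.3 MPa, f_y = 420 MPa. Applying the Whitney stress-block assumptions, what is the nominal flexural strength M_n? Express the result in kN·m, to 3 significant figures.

A_s = 8 × 380 = 3040 mm².
T = A_s f_y = 3040 × 420 = 1276800 N = 1276.8 kN.
From C = T: a = T/(0.85 f'_c b) = 1276800/(0.85 × 39.3 × 535) = 71.44 mm.
M_n = T(d − a/2) = 1276.8 kN × (595 − 35.72) mm = 714.09 kN·m.

M_n ≈ 714 kN·m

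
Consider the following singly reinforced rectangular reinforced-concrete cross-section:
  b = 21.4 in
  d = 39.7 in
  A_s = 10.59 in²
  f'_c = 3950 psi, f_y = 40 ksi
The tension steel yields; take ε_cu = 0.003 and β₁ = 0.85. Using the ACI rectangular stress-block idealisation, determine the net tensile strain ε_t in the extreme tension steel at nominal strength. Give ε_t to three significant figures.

ε_t ≈ 0.0142

a = A_s f_y/(0.85 f'_c b) = 5.896 in.
β₁ = 0.85, so c = a/β₁ = 5.896/0.85 = 6.936 in.
From the linear strain diagram with ε_cu = 0.003: ε_t = 0.003 (d − c)/c = 0.003 × (39.7 − 6.936)/6.936 = 0.0142.
Since ε_t ≥ 0.005, the section is tension-controlled.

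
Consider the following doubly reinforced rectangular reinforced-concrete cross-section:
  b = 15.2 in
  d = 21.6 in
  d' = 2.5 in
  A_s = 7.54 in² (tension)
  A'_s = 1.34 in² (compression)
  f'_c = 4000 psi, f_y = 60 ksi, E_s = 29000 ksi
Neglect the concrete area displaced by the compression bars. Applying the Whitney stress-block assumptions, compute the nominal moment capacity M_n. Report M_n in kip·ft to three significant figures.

Assume both steels yield.
a = (A_s − A'_s) f_y/(0.85 f'_c b) = (7.54 − 1.34) × 60/(0.85 × 4 × 15.2) = 7.198 in.
c = a/β₁ = 7.198/0.85 = 8.468 in; ε'_s = 0.003(c − d')/c = 0.0021 ≥ ε_y = 0.0021, so the compression steel yields.
M_n = (A_s − A'_s) f_y (d − a/2) + A'_s f_y (d − d') = 372 × (21.6 − 3.599) + 80.4 × (21.6 − 2.5) = 6696.4 + 1535.6 = 8232.0 kip·in = 8232.0/12 = 686.00 kip·ft.

M_n ≈ 686 kip·ft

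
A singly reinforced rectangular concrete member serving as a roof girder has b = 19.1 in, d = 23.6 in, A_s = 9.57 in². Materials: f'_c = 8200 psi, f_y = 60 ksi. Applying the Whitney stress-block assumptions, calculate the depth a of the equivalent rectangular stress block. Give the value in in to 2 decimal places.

T = A_s f_y = 9.57 × 60 = 574.2 kips.
a = T/(0.85 f'_c b) = 574.2/(0.85 × 8.2 × 19.1) = 4.31 in.

a ≈ 4.31 in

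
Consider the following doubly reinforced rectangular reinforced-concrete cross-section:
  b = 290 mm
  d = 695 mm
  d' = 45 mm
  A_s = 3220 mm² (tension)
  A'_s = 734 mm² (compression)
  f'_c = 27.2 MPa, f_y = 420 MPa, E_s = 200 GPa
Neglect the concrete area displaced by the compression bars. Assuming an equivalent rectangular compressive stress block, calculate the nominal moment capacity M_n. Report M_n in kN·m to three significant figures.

M_n ≈ 845 kN·m

Assume both tension and compression steel yield.
Net tension couple steel: A_s − A'_s = 2486 mm².
a = (A_s − A'_s) f_y / (0.85 f'_c b) = 1044120/(0.85 × 27.2 × 290) = 155.73 mm.
c = a/β₁ = 155.73/0.85 = 183.21 mm; ε'_s = 0.003(c − d')/c = 0.0023 ≥ f_y/E_s = 0.0021, so compression steel does yield.
M_n = (A_s − A'_s) f_y (d − a/2) + A'_s f_y (d − d') = [1044120 × (695 − 77.865) + 308280 × (695 − 45)] × 10⁻⁶ = 644.36 + 200.38 = 844.74 kN·m.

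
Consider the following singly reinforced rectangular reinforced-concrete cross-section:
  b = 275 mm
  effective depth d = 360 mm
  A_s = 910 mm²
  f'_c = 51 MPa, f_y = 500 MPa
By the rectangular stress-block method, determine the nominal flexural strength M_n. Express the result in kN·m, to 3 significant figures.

M_n ≈ 155 kN·m

T = A_s f_y = 910 × 500 = 455000 N = 455 kN.
From C = T: a = T/(0.85 f'_c b) = 455000/(0.85 × 51 × 275) = 38.17 mm.
M_n = T(d − a/2) = 455 kN × (360 − 19.085) mm = 155.12 kN·m.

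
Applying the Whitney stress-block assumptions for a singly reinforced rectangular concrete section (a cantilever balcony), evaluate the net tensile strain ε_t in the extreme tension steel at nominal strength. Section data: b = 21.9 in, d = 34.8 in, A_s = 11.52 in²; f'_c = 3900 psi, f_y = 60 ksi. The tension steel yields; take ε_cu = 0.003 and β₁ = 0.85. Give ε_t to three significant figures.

ε_t ≈ 0.00632

a = A_s f_y/(0.85 f'_c b) = 9.521 in.
β₁ = 0.85, so c = a/β₁ = 9.521/0.85 = 11.201 in.
From the linear strain diagram with ε_cu = 0.003: ε_t = 0.003 (d − c)/c = 0.003 × (34.8 − 11.201)/11.201 = 0.00632.
Since ε_t ≥ 0.005, the section is tension-controlled.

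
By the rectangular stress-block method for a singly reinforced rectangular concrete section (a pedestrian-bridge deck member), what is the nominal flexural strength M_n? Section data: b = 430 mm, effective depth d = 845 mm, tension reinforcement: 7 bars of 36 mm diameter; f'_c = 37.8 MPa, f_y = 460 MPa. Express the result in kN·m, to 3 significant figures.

M_n ≈ 2380 kN·m

A_s = 7 × 1018 = 7126 mm².
T = A_s f_y = 7126 × 460 = 3277960 N = 3277.96 kN.
From C = T: a = T/(0.85 f'_c b) = 3277960/(0.85 × 37.8 × 430) = 237.26 mm.
M_n = T(d − a/2) = 3277.96 kN × (845 − 118.63) mm = 2381.01 kN·m.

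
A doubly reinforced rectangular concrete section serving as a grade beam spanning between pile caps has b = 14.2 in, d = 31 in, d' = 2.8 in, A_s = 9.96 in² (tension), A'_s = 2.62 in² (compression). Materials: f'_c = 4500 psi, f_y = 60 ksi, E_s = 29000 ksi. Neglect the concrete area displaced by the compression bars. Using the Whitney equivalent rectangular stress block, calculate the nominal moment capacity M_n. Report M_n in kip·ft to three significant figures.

Assume both steels yield.
a = (A_s − A'_s) f_y/(0.85 f'_c b) = (9.96 − 2.62) × 60/(0.85 × 4.5 × 14.2) = 8.108 in.
c = a/β₁ = 8.108/0.825 = 9.828 in; ε'_s = 0.003(c − d')/c = 0.0021 ≥ ε_y = 0.0021, so the compression steel yields.
M_n = (A_s − A'_s) f_y (d − a/2) + A'_s f_y (d − d') = 440.4 × (31 − 4.054) + 157.2 × (31 − 2.8) = 11867.0 + 4433.0 = 16300.0 kip·in = 16300.0/12 = 1358.33 kip·ft.

M_n ≈ 1360 kip·ft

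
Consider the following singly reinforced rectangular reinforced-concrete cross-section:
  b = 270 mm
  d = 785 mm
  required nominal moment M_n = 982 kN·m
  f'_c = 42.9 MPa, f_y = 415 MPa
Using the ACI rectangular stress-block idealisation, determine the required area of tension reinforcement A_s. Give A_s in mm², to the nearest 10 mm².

With M_n = 0.85 f'_c a b (d − a/2), solve the quadratic for a:
a = d − √(d² − 2M_n/(0.85 f'_c b)) = 785 − √(785² − 2 × 982×10⁶/(0.85 × 42.9 × 270)) = 139.44 mm.
A_s = 0.85 f'_c a b / f_y = 0.85 × 42.9 × 139.44 × 270 / 415 = 3308.1 mm².

A_s ≈ 3310 mm²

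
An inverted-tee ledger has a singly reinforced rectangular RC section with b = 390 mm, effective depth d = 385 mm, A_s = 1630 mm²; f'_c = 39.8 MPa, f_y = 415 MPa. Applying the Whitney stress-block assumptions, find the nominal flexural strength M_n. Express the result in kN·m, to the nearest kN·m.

M_n ≈ 243 kN·m

T = A_s f_y = 1630 × 415 = 676450 N = 676.45 kN.
From C = T: a = T/(0.85 f'_c b) = 676450/(0.85 × 39.8 × 390) = 51.27 mm.
M_n = T(d − a/2) = 676.45 kN × (385 − 25.635) mm = 243.09 kN·m.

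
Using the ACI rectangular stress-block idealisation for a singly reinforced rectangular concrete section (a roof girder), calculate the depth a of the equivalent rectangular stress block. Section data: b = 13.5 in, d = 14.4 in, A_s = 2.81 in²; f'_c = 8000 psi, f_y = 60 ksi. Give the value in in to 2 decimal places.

T = A_s f_y = 2.81 × 60 = 168.6 kips.
a = T/(0.85 f'_c b) = 168.6/(0.85 × 8 × 13.5) = 1.84 in.

a ≈ 1.84 in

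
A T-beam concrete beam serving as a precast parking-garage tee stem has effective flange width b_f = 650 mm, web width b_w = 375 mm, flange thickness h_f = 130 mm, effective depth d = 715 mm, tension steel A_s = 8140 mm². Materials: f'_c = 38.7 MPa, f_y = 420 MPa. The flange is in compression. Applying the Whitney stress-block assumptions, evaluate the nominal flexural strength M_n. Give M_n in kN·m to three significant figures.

Tension: T = A_s f_y = 8140 × 420 = 3418800 N.
Try a within the flange: a = T/(0.85 f'_c b_f) = 3418800/(0.85 × 38.7 × 650) = 159.89 mm.
a = 159.89 > h_f = 130 mm: the block extends into the web. Split into flange-overhang and web parts.
C_f = 0.85 f'_c (b_f − b_w) h_f = 0.85 × 38.7 × (650 − 375) × 130 = 1175996 N.
Remaining web compression depth: a_w = (T − C_f)/(0.85 f'_c b_w) = (3418800 − 1175996)/(0.85 × 38.7 × 375) = 181.82 mm.
M_n = C_f(d − h_f/2) + (T − C_f)(d − a_w/2) = 1175996 × (715 − 65) + 2242804 × (715 − 90.91) = 764.40 + 1399.71 = 2164.11 × 10⁶ N·mm.
M_n = 2164.11 kN·m.

M_n ≈ 2160 kN·m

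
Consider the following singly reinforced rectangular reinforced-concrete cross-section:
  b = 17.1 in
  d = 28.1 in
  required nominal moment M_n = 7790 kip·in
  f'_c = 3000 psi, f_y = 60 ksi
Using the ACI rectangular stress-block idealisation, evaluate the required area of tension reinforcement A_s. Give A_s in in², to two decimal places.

From M_n = 0.85 f'_c a b (d − a/2):
a = d − √(d² − 2M_n/(0.85 f'_c b)) = 28.1 − √(28.1² − 2 × 7790/(0.85 × 3 × 17.1)) = 7.308 in.
A_s = 0.85 f'_c a b / f_y = 0.85 × 3 × 7.308 × 17.1 / 60 = 5.311 in².

A_s ≈ 5.31 in²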